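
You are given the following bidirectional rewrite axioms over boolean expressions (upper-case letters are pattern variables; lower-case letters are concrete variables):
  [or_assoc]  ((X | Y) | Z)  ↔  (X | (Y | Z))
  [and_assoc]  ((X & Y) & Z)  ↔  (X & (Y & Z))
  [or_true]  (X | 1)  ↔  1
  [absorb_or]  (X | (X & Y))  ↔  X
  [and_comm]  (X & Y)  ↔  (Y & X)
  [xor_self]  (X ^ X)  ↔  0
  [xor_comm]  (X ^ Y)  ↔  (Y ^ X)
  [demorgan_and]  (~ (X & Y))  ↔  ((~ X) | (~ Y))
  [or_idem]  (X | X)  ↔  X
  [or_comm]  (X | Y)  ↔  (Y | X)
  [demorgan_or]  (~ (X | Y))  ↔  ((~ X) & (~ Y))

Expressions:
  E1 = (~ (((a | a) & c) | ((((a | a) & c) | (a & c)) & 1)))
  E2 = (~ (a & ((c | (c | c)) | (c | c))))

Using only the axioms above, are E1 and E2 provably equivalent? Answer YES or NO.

1. [or_idem →] (a | a)  →  a;  E1 = (~ (((a | a) & c) | (((a & c) | (a & c)) & 1)))
2. [or_idem →] ((a & c) | (a & c))  →  (a & c);  E1 = (~ (((a | a) & c) | ((a & c) & 1)))
3. [or_idem →] (a | a)  →  a;  E1 = (~ ((a & c) | ((a & c) & 1)))
4. [absorb_or →] ((a & c) | ((a & c) & 1))  →  (a & c);  E1 = (~ (a & c))
5. [or_idem ←] c  →  (c | c);  E1 = (~ (a & (c | c)))
6. [or_idem ←] (c | c)  →  ((c | c) | (c | c));  E1 = (~ (a & ((c | c) | (c | c))))
7. [or_idem ←] c  →  (c | c);  this is E2

YES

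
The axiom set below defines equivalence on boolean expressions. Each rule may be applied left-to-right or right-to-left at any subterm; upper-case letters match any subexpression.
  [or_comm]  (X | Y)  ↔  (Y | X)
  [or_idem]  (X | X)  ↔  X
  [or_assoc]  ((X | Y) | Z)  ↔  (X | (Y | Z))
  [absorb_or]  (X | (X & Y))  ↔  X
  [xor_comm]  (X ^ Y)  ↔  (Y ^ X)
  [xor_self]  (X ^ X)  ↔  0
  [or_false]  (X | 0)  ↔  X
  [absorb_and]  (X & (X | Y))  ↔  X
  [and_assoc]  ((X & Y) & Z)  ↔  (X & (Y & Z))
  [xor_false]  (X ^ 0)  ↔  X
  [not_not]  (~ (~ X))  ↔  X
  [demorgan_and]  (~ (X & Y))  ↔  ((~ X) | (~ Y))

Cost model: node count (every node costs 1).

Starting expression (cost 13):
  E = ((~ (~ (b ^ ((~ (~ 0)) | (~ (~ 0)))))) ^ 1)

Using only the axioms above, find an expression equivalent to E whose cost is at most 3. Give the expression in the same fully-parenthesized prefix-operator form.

1. [not_not →] (~ (~ (b ^ ((~ (~ 0)) | (~ (~ 0))))))  →  (b ^ ((~ (~ 0)) | (~ (~ 0))));  E = ((b ^ ((~ (~ 0)) | (~ (~ 0)))) ^ 1)
2. [or_idem →] ((~ (~ 0)) | (~ (~ 0)))  →  (~ (~ 0));  E = ((b ^ (~ (~ 0))) ^ 1)
3. [not_not →] (~ (~ 0))  →  0;  E = ((b ^ 0) ^ 1)
4. [xor_false →] (b ^ 0)  →  b;  cost 3 ≤ 3, done

(b ^ 1)   [cost 3]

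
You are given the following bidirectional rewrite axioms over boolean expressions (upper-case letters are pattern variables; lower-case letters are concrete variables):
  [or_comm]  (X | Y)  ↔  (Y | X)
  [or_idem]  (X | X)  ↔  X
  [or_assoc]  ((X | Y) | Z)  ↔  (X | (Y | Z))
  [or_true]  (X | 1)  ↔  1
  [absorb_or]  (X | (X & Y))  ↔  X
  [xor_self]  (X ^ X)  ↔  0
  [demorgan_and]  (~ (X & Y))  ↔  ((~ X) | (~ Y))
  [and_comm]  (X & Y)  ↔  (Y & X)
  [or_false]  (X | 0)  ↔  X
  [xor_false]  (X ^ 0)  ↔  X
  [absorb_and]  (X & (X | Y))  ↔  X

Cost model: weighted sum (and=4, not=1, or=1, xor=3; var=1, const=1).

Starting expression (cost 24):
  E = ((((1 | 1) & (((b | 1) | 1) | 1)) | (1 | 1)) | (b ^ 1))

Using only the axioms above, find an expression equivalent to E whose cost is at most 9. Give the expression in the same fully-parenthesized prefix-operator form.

step 1: or_true (→) rewrites (b | 1) into 1, now ((((1 | 1) & ((1 | 1) | 1)) | (1 | 1)) | (b ^ 1))
step 2: absorb_and (→) rewrites ((1 | 1) & ((1 | 1) | 1)) into (1 | 1), now (((1 | 1) | (1 | 1)) | (b ^ 1))
step 3: or_idem (→) rewrites ((1 | 1) | (1 | 1)) into (1 | 1), reaching cost 9 (bound 9)

((1 | 1) | (b ^ 1))   [cost 9]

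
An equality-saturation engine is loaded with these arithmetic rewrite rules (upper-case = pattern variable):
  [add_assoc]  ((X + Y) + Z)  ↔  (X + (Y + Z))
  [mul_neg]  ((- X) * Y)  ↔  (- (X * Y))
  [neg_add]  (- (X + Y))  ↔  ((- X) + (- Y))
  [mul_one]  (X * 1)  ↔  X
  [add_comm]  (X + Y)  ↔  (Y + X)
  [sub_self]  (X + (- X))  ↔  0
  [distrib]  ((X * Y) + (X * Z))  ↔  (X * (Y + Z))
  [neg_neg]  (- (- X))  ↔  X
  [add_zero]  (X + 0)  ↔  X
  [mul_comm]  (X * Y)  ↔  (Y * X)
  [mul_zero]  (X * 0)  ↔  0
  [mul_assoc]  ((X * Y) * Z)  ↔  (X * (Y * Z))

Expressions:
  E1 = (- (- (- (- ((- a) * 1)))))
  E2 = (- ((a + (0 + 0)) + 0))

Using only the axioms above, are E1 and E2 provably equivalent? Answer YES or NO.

(1) (- (- (- (- ((- a) * 1)))))  =[neg_neg →]=  (- (- ((- a) * 1)))
(2) ((- a) * 1)  =[mul_one →]=  (- a)    ⊢ (- (- (- a)))
(3) (- (- a))  =[neg_neg →]=  a    ⊢ (- a)
(4) a  =[add_zero ←]=  (a + 0)    ⊢ (- (a + 0))
(5) 0  =[add_zero ←]=  (0 + 0)    ⊢ (- (a + (0 + 0)))
(6) (a + (0 + 0))  =[add_zero ←]=  ((a + (0 + 0)) + 0)    ⊢ E2

YES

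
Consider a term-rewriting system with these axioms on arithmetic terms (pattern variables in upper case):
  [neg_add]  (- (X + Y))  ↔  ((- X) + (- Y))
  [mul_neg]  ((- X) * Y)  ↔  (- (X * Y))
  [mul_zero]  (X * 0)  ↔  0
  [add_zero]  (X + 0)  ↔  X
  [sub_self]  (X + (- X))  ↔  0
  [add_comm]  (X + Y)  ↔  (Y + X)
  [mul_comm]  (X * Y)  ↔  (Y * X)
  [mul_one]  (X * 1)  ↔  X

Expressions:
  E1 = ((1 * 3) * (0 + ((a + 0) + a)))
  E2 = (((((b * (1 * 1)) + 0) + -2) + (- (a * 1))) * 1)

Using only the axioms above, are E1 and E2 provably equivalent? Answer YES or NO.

NO

Every axiom is a valid identity, so a rewrite proof would force E1 and E2 to agree under every assignment.
At a=0, b=0: E1 = 0 but E2 = -2; they differ, so no derivation exists.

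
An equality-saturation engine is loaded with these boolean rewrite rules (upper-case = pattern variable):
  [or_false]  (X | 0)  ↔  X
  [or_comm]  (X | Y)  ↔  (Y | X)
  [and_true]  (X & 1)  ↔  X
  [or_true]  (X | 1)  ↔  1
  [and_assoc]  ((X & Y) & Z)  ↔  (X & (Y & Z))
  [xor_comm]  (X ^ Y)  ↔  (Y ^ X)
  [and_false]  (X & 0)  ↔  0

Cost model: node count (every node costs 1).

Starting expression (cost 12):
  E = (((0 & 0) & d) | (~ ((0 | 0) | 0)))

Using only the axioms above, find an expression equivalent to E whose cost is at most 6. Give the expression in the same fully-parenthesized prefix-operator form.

((0 & d) | (~ 0))   [cost 6]

1. [or_false →] (0 | 0)  →  0;  E = (((0 & 0) & d) | (~ (0 | 0)))
2. [and_false →] (0 & 0)  →  0;  E = ((0 & d) | (~ (0 | 0)))
3. [or_false →] (0 | 0)  →  0;  cost 6 ≤ 6, done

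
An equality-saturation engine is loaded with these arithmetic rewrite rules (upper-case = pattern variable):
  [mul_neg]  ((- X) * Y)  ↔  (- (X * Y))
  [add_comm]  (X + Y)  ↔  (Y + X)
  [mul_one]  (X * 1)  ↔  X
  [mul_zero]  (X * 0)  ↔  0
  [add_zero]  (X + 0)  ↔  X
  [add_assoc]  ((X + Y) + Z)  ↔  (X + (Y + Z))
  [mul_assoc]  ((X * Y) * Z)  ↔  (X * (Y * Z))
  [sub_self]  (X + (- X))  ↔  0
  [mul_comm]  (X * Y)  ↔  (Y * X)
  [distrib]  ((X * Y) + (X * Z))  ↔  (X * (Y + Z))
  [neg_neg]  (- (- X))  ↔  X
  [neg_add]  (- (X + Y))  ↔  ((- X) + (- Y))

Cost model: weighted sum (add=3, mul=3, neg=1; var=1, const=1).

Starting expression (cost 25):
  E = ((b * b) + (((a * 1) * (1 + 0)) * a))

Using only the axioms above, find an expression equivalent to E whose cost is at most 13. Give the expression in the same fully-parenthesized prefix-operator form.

(1) (1 + 0)  =[add_zero →]=  1    ⊢ ((b * b) + (((a * 1) * 1) * a))
(2) ((a * 1) * 1)  =[mul_one →]=  (a * 1)    ⊢ ((b * b) + ((a * 1) * a))
(3) (a * 1)  =[mul_one →]=  a    ⊢ cost 13, within 13

((b * b) + (a * a))   [cost 13]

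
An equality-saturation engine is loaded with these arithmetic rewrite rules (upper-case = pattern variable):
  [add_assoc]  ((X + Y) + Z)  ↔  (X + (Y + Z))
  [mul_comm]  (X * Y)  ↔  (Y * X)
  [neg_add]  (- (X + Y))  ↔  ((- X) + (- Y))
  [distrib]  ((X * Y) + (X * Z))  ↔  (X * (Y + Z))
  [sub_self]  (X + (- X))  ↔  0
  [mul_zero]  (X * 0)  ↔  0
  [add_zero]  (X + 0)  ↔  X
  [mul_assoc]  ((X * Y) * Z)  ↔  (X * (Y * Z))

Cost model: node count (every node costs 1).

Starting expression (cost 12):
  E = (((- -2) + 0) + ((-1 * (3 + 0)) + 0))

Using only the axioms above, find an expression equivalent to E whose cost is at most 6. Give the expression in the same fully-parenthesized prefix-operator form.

((- -2) + (3 * -1))   [cost 6]

1. [add_zero →] (3 + 0)  →  3;  E = (((- -2) + 0) + ((-1 * 3) + 0))
2. [mul_comm →] (-1 * 3)  →  (3 * -1);  E = (((- -2) + 0) + ((3 * -1) + 0))
3. [add_zero →] ((3 * -1) + 0)  →  (3 * -1);  E = (((- -2) + 0) + (3 * -1))
4. [add_zero →] ((- -2) + 0)  →  (- -2);  cost 6 ≤ 6, done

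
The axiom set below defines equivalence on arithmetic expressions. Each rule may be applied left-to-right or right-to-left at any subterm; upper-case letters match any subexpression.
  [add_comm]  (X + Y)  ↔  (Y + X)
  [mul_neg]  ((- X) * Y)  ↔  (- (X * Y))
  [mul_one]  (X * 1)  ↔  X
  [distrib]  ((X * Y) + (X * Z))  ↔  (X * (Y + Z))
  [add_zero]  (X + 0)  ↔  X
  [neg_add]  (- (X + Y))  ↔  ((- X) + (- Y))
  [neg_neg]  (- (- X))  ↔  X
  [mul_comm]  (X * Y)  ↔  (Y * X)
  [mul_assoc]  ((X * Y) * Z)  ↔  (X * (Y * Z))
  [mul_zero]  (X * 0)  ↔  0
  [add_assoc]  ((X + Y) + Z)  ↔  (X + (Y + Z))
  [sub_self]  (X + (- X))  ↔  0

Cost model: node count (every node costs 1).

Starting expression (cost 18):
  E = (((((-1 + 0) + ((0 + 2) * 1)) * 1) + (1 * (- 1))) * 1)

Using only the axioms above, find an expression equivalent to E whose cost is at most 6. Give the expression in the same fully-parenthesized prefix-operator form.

step 1: mul_one (→) rewrites (((-1 + 0) + ((0 + 2) * 1)) * 1) into ((-1 + 0) + ((0 + 2) * 1)), now ((((-1 + 0) + ((0 + 2) * 1)) + (1 * (- 1))) * 1)
step 2: mul_one (→) rewrites ((0 + 2) * 1) into (0 + 2), now ((((-1 + 0) + (0 + 2)) + (1 * (- 1))) * 1)
step 3: add_zero (→) rewrites (-1 + 0) into -1, now (((-1 + (0 + 2)) + (1 * (- 1))) * 1)
step 4: mul_one (→) rewrites (((-1 + (0 + 2)) + (1 * (- 1))) * 1) into ((-1 + (0 + 2)) + (1 * (- 1)))
step 5: add_comm (→) rewrites (0 + 2) into (2 + 0), now ((-1 + (2 + 0)) + (1 * (- 1)))
step 6: mul_comm (→) rewrites (1 * (- 1)) into ((- 1) * 1), now ((-1 + (2 + 0)) + ((- 1) * 1))
step 7: add_zero (→) rewrites (2 + 0) into 2, now ((-1 + 2) + ((- 1) * 1))
step 8: mul_one (→) rewrites ((- 1) * 1) into (- 1), reaching cost 6 (bound 6)

((-1 + 2) + (- 1))   [cost 6]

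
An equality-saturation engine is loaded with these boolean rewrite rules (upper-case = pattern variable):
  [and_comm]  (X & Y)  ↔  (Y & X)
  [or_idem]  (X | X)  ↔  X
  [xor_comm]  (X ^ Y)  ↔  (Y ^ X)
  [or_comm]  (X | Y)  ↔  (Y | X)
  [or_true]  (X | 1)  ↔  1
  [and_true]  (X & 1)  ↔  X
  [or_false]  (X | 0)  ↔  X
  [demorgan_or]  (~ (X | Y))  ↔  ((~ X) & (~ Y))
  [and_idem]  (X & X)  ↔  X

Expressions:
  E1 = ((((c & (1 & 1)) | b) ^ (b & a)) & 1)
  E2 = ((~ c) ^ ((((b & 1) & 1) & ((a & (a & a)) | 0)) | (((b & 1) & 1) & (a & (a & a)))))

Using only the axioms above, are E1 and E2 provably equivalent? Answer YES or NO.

NO

All listed rules preserve value, hence provable equivalence implies equal values everywhere; look for a separating assignment.
a=0, b=0, c=0 gives E1 ↦ 0, E2 ↦ 1; values differ ⇒ not provably equivalent.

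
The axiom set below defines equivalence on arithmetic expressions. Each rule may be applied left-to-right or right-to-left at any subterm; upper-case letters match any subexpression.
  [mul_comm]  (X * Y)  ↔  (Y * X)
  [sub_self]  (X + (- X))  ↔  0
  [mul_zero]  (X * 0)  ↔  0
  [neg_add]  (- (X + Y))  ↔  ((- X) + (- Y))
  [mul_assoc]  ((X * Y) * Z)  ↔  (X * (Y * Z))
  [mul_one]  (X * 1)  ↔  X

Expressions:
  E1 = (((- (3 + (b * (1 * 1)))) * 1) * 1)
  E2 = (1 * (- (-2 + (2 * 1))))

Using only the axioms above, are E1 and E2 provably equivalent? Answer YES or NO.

NO

All listed rules preserve value, hence provable equivalence implies equal values everywhere; look for a separating assignment.
b=0 gives E1 ↦ -3, E2 ↦ 0; values differ ⇒ not provably equivalent.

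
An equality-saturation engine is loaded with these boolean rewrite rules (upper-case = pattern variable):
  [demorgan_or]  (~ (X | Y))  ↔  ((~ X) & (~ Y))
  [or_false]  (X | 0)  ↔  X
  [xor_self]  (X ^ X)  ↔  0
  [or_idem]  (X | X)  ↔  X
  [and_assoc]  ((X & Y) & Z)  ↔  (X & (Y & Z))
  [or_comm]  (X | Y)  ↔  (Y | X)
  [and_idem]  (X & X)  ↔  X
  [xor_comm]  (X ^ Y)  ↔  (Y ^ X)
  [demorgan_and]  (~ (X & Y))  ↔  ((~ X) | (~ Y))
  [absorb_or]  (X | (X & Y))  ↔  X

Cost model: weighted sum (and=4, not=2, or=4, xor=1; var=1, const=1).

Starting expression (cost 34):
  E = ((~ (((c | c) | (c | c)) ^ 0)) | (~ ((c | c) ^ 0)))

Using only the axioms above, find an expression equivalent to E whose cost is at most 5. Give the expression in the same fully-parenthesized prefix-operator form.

(~ (c ^ 0))   [cost 5]

(1) ((c | c) | (c | c))  =[or_idem →]=  (c | c)    ⊢ ((~ ((c | c) ^ 0)) | (~ ((c | c) ^ 0)))
(2) ((~ ((c | c) ^ 0)) | (~ ((c | c) ^ 0)))  =[or_idem →]=  (~ ((c | c) ^ 0))
(3) (c | c)  =[or_idem →]=  c    ⊢ cost 5, within 5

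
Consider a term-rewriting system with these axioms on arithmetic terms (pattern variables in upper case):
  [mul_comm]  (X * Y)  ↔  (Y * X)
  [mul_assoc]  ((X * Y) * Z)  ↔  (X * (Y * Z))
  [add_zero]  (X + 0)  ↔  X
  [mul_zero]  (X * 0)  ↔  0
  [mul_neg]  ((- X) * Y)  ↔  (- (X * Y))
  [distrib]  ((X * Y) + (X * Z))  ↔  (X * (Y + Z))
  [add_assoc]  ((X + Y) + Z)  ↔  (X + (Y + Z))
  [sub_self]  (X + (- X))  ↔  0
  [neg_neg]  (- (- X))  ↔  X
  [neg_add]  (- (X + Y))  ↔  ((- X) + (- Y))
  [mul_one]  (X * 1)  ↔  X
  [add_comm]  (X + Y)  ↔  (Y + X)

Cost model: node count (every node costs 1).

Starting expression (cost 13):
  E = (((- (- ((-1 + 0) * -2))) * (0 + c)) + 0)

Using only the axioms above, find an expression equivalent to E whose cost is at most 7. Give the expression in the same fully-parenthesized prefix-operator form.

step 1: add_zero (→) rewrites (-1 + 0) into -1, now (((- (- (-1 * -2))) * (0 + c)) + 0)
step 2: add_zero (→) rewrites (((- (- (-1 * -2))) * (0 + c)) + 0) into ((- (- (-1 * -2))) * (0 + c))
step 3: neg_neg (→) rewrites (- (- (-1 * -2))) into (-1 * -2), reaching cost 7 (bound 7)

((-1 * -2) * (0 + c))   [cost 7]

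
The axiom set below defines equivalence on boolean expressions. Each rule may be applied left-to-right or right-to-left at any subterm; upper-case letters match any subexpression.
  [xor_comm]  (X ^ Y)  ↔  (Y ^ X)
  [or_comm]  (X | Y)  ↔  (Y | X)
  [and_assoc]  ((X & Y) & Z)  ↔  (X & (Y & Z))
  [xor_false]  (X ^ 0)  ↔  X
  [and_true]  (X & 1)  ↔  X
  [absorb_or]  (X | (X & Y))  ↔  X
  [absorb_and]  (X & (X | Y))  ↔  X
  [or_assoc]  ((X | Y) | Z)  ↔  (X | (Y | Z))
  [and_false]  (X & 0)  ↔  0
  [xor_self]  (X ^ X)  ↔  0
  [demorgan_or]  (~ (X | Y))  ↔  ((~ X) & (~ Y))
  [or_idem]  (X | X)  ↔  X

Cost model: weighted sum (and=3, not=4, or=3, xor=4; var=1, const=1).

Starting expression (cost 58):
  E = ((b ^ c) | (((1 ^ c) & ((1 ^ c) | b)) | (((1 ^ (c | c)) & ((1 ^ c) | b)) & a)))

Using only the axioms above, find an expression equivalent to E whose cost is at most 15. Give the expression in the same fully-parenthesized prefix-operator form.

step 1: or_idem (→) rewrites (c | c) into c, now ((b ^ c) | (((1 ^ c) & ((1 ^ c) | b)) | (((1 ^ c) & ((1 ^ c) | b)) & a)))
step 2: absorb_or (→) rewrites (((1 ^ c) & ((1 ^ c) | b)) | (((1 ^ c) & ((1 ^ c) | b)) & a)) into ((1 ^ c) & ((1 ^ c) | b)), now ((b ^ c) | ((1 ^ c) & ((1 ^ c) | b)))
step 3: absorb_and (→) rewrites ((1 ^ c) & ((1 ^ c) | b)) into (1 ^ c), reaching cost 15 (bound 15)

((b ^ c) | (1 ^ c))   [cost 15]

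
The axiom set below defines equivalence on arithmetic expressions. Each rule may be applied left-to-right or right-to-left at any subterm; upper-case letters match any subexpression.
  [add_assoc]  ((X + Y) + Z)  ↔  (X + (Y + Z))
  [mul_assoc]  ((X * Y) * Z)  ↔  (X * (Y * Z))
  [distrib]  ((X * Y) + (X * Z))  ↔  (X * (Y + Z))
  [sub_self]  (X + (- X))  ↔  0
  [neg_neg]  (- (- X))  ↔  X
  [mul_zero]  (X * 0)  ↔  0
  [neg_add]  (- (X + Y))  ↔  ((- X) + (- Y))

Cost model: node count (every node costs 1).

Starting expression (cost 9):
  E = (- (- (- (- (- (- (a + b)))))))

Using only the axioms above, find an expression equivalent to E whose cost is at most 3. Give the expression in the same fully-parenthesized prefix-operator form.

(1) (- (- (- (- (- (- (a + b)))))))  =[neg_neg →]=  (- (- (- (- (a + b)))))
(2) (- (- (- (a + b))))  =[neg_neg →]=  (- (a + b))    ⊢ (- (- (a + b)))
(3) (- (- (a + b)))  =[neg_neg →]=  (a + b)    ⊢ cost 3, within 3

(a + b)   [cost 3]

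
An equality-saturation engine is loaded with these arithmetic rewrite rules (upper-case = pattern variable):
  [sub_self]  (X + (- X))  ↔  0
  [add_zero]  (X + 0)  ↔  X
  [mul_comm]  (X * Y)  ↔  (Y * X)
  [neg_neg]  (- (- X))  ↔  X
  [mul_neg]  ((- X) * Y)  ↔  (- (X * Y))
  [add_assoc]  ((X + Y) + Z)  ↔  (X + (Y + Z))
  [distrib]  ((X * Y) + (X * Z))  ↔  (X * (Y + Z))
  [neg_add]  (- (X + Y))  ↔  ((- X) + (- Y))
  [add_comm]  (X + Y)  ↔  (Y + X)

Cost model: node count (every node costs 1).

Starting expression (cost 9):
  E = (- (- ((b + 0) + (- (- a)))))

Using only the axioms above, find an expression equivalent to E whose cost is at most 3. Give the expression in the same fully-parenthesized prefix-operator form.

step 1: neg_neg (→) rewrites (- (- ((b + 0) + (- (- a))))) into ((b + 0) + (- (- a)))
step 2: neg_neg (→) rewrites (- (- a)) into a, now ((b + 0) + a)
step 3: add_zero (→) rewrites (b + 0) into b, reaching cost 3 (bound 3)

(b + a)   [cost 3]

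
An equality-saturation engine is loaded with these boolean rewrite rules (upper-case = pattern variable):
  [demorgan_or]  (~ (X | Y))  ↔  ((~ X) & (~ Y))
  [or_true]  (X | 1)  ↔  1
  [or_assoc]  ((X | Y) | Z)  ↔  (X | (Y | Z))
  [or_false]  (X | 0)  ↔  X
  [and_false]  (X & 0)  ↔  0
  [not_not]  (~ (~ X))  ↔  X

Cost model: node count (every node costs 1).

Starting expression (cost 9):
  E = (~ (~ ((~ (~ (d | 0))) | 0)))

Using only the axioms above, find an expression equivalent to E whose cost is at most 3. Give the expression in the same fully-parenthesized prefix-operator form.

(d | 0)   [cost 3]

(1) (d | 0)  =[or_false →]=  d    ⊢ (~ (~ ((~ (~ d)) | 0)))
(2) (~ (~ ((~ (~ d)) | 0)))  =[not_not →]=  ((~ (~ d)) | 0)
(3) (~ (~ d))  =[not_not →]=  d    ⊢ cost 3, within 3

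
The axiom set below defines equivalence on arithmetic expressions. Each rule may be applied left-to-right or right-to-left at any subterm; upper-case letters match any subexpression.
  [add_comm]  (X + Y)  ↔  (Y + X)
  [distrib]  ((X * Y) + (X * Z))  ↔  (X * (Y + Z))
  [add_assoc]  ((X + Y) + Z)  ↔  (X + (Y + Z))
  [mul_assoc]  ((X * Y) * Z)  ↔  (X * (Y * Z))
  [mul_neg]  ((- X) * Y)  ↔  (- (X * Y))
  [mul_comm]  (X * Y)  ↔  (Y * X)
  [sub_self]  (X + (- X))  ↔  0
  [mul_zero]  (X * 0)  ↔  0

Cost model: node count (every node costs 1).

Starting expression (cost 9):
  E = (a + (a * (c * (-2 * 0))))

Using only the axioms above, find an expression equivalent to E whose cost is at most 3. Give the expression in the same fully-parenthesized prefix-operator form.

(a + 0)   [cost 3]

step 1: mul_zero (→) rewrites (-2 * 0) into 0, now (a + (a * (c * 0)))
step 2: mul_zero (→) rewrites (c * 0) into 0, now (a + (a * 0))
step 3: mul_zero (→) rewrites (a * 0) into 0, reaching cost 3 (bound 3)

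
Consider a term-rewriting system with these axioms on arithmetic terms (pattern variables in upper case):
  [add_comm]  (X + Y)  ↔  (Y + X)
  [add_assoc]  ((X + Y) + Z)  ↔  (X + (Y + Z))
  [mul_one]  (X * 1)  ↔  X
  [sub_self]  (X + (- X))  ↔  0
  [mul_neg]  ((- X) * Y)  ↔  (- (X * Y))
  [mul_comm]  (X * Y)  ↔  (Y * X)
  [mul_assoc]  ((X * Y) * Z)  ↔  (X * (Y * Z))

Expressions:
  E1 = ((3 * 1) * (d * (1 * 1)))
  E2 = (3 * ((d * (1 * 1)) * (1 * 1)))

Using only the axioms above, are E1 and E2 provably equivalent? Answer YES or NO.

YES

(1) (1 * 1)  =[mul_one →]=  1    ⊢ ((3 * 1) * (d * 1))
(2) (3 * 1)  =[mul_one →]=  3    ⊢ (3 * (d * 1))
(3) 1  =[mul_one ←]=  (1 * 1)    ⊢ (3 * (d * (1 * 1)))
(4) d  =[mul_one ←]=  (d * 1)    ⊢ (3 * ((d * 1) * (1 * 1)))
(5) 1  =[mul_one ←]=  (1 * 1)    ⊢ E2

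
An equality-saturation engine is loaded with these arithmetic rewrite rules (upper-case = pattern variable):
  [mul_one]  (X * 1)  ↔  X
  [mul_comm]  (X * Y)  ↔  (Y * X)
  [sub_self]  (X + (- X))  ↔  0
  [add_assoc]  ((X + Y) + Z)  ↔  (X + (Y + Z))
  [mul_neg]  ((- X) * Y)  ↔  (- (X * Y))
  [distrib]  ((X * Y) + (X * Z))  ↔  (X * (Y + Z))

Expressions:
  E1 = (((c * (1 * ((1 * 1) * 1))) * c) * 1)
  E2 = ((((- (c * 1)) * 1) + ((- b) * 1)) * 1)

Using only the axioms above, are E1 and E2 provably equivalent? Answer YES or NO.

NO

All listed rules preserve value, hence provable equivalence implies equal values everywhere; look for a separating assignment.
b=0, c=1 gives E1 ↦ 1, E2 ↦ -1; values differ ⇒ not provably equivalent.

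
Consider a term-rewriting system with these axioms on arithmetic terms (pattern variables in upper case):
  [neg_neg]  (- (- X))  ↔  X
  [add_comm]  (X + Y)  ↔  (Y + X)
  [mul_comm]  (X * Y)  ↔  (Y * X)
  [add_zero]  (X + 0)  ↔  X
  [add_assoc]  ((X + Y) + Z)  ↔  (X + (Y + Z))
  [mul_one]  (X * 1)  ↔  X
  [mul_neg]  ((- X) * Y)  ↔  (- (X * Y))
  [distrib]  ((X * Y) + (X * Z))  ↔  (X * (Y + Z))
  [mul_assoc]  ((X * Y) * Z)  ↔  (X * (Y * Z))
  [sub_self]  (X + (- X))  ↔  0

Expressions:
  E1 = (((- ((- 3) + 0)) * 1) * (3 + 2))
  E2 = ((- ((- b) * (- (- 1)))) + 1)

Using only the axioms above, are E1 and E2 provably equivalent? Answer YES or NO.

All listed rules preserve value, hence provable equivalence implies equal values everywhere; look for a separating assignment.
b=0 gives E1 ↦ 15, E2 ↦ 1; values differ ⇒ not provably equivalent.

NO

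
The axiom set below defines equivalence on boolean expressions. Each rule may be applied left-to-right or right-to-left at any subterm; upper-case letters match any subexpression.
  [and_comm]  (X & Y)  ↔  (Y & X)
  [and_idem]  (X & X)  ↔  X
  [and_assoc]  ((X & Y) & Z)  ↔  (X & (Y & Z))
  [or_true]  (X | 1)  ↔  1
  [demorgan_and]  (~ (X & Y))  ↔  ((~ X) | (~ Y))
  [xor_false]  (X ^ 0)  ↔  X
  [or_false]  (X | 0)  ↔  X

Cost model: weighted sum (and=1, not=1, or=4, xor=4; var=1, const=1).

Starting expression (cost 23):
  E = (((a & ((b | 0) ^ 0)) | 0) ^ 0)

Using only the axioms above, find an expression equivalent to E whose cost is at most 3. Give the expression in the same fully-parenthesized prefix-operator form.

1. [or_false →] ((a & ((b | 0) ^ 0)) | 0)  →  (a & ((b | 0) ^ 0));  E = ((a & ((b | 0) ^ 0)) ^ 0)
2. [xor_false →] ((b | 0) ^ 0)  →  (b | 0);  E = ((a & (b | 0)) ^ 0)
3. [xor_false →] ((a & (b | 0)) ^ 0)  →  (a & (b | 0))
4. [or_false →] (b | 0)  →  b;  cost 3 ≤ 3, done

(a & b)   [cost 3]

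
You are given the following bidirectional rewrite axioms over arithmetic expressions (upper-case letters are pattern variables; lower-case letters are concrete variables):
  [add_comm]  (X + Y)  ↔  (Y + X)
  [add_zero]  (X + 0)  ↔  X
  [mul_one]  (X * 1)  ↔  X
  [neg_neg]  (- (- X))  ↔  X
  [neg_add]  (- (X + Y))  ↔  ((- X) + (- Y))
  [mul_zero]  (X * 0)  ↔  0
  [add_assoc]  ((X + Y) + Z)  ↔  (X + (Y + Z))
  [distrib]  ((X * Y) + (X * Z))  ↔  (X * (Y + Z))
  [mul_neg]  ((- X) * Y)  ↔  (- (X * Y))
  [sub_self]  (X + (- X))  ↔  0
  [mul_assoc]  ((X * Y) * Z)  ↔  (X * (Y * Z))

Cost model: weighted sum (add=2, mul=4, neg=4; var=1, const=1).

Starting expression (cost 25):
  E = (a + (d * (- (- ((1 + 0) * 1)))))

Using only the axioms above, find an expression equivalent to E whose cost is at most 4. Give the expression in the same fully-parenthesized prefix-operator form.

(a + d)   [cost 4]

1. [add_zero →] (1 + 0)  →  1;  E = (a + (d * (- (- (1 * 1)))))
2. [mul_one →] (1 * 1)  →  1;  E = (a + (d * (- (- 1))))
3. [neg_neg →] (- (- 1))  →  1;  E = (a + (d * 1))
4. [mul_one →] (d * 1)  →  d;  cost 4 ≤ 4, done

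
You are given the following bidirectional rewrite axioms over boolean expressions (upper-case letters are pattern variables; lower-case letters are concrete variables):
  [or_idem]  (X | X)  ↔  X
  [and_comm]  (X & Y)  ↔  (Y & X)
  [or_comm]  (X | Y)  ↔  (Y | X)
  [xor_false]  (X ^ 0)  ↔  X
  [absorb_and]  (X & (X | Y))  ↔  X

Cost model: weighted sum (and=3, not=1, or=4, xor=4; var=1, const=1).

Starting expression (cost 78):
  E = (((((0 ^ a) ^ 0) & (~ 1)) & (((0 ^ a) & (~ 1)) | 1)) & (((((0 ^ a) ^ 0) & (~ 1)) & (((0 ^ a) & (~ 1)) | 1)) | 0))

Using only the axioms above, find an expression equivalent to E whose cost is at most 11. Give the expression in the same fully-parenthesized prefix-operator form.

((0 ^ a) & (~ 1))   [cost 11]

step 1: absorb_and (→) rewrites (((((0 ^ a) ^ 0) & (~ 1)) & (((0 ^ a) & (~ 1)) | 1)) & (((((0 ^ a) ^ 0) & (~ 1)) & (((0 ^ a) & (~ 1)) | 1)) | 0)) into ((((0 ^ a) ^ 0) & (~ 1)) & (((0 ^ a) & (~ 1)) | 1))
step 2: xor_false (→) rewrites ((0 ^ a) ^ 0) into (0 ^ a), now (((0 ^ a) & (~ 1)) & (((0 ^ a) & (~ 1)) | 1))
step 3: absorb_and (→) rewrites (((0 ^ a) & (~ 1)) & (((0 ^ a) & (~ 1)) | 1)) into ((0 ^ a) & (~ 1)), reaching cost 11 (bound 11)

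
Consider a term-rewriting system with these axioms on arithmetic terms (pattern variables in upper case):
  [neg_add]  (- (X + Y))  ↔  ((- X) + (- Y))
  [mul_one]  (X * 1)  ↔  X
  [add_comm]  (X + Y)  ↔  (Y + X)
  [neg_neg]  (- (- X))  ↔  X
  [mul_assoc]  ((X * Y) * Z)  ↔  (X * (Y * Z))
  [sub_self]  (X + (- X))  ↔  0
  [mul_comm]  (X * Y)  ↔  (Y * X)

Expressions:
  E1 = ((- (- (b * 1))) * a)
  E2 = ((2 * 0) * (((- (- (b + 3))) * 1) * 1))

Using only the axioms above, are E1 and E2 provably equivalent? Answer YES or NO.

NO

Every axiom is a valid identity, so a rewrite proof would force E1 and E2 to agree under every assignment.
At a=1, b=1: E1 = 1 but E2 = 0; they differ, so no derivation exists.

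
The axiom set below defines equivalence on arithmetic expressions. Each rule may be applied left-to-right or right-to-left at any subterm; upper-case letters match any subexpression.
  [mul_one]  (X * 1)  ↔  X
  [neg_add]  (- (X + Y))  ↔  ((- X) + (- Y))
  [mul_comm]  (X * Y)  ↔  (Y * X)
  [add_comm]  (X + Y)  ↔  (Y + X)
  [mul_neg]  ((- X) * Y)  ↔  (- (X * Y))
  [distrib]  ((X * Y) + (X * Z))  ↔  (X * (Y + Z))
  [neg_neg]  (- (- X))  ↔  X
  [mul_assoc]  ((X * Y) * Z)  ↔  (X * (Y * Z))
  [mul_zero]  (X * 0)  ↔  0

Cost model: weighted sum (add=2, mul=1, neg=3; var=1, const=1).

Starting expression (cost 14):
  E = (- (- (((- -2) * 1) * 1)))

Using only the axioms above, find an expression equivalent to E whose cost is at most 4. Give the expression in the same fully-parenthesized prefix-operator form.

(1) (((- -2) * 1) * 1)  =[mul_one →]=  ((- -2) * 1)    ⊢ (- (- ((- -2) * 1)))
(2) ((- -2) * 1)  =[mul_neg →]=  (- (-2 * 1))    ⊢ (- (- (- (-2 * 1))))
(3) (-2 * 1)  =[mul_one →]=  -2    ⊢ (- (- (- -2)))
(4) (- (- (- -2)))  =[neg_neg →]=  (- -2)    ⊢ cost 4, within 4

(- -2)   [cost 4]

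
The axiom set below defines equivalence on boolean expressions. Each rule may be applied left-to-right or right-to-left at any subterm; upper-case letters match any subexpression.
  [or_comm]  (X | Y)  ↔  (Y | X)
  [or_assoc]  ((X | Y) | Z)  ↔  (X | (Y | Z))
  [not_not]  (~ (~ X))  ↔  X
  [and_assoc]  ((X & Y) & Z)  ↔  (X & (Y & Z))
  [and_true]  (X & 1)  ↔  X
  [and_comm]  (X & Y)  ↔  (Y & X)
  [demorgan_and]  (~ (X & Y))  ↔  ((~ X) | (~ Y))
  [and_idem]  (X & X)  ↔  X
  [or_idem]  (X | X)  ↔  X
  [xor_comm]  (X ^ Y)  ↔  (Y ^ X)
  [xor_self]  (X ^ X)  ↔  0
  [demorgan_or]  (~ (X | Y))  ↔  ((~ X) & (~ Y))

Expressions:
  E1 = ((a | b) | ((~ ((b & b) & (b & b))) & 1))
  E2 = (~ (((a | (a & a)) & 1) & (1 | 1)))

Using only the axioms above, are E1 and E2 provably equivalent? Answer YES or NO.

NO

All listed rules preserve value, hence provable equivalence implies equal values everywhere; look for a separating assignment.
a=1, b=0 gives E1 ↦ 1, E2 ↦ 0; values differ ⇒ not provably equivalent.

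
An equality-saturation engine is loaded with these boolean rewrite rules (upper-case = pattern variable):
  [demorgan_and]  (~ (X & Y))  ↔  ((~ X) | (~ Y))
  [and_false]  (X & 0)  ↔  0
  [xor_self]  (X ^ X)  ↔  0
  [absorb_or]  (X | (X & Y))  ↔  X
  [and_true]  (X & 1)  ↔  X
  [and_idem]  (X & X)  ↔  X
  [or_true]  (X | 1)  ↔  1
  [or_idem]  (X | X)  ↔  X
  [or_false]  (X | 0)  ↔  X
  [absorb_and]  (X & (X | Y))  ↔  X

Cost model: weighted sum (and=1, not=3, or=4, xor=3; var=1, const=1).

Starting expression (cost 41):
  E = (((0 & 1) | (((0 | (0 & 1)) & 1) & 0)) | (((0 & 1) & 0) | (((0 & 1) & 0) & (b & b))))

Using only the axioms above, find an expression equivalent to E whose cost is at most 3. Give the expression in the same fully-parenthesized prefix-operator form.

step 1: absorb_or (→) rewrites (0 | (0 & 1)) into 0, now (((0 & 1) | ((0 & 1) & 0)) | (((0 & 1) & 0) | (((0 & 1) & 0) & (b & b))))
step 2: and_idem (→) rewrites (b & b) into b, now (((0 & 1) | ((0 & 1) & 0)) | (((0 & 1) & 0) | (((0 & 1) & 0) & b)))
step 3: absorb_or (→) rewrites ((0 & 1) | ((0 & 1) & 0)) into (0 & 1), now ((0 & 1) | (((0 & 1) & 0) | (((0 & 1) & 0) & b)))
step 4: absorb_or (→) rewrites (((0 & 1) & 0) | (((0 & 1) & 0) & b)) into ((0 & 1) & 0), now ((0 & 1) | ((0 & 1) & 0))
step 5: absorb_or (→) rewrites ((0 & 1) | ((0 & 1) & 0)) into (0 & 1), reaching cost 3 (bound 3)

(0 & 1)   [cost 3]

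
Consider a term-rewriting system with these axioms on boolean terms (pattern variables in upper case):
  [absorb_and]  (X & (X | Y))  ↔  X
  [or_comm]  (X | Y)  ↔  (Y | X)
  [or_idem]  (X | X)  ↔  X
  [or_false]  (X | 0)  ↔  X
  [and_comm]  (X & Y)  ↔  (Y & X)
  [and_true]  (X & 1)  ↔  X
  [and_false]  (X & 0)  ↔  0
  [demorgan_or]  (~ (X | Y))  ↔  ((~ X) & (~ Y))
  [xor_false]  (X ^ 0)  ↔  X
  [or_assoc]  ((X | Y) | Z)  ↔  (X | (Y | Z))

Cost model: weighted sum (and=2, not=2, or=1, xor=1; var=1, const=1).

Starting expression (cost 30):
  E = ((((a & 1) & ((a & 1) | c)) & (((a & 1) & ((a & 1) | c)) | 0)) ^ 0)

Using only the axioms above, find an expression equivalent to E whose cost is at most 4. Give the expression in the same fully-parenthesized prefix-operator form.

(a & 1)   [cost 4]

(1) (((a & 1) & ((a & 1) | c)) & (((a & 1) & ((a & 1) | c)) | 0))  =[absorb_and →]=  ((a & 1) & ((a & 1) | c))    ⊢ (((a & 1) & ((a & 1) | c)) ^ 0)
(2) (((a & 1) & ((a & 1) | c)) ^ 0)  =[xor_false →]=  ((a & 1) & ((a & 1) | c))
(3) ((a & 1) & ((a & 1) | c))  =[absorb_and →]=  (a & 1)    ⊢ cost 4, within 4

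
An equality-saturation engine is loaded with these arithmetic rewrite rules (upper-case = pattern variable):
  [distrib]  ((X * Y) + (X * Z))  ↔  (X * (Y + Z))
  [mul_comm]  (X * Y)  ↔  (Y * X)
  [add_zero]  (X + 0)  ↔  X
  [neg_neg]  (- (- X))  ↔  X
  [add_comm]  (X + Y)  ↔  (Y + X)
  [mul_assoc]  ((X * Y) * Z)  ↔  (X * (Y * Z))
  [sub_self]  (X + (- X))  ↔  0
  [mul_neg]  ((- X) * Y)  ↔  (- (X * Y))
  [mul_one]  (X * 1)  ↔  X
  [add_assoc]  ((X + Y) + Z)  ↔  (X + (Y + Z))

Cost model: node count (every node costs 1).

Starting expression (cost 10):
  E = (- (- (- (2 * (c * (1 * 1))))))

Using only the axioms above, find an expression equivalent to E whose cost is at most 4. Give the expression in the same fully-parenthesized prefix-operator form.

(- (2 * c))   [cost 4]

(1) (- (- (2 * (c * (1 * 1)))))  =[neg_neg →]=  (2 * (c * (1 * 1)))    ⊢ (- (2 * (c * (1 * 1))))
(2) (1 * 1)  =[mul_one →]=  1    ⊢ (- (2 * (c * 1)))
(3) (c * 1)  =[mul_one →]=  c    ⊢ cost 4, within 4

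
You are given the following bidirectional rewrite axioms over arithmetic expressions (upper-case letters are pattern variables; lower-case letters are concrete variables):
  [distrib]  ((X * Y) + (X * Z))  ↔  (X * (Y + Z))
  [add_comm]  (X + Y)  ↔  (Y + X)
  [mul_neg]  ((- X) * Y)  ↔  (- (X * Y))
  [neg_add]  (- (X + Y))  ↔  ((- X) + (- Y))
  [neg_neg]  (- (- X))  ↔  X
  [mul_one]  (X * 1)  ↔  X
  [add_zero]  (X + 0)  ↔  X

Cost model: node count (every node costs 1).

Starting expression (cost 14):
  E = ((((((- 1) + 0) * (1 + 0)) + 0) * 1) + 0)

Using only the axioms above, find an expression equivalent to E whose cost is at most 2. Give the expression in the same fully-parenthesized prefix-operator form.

(- 1)   [cost 2]

1. [add_zero →] ((- 1) + 0)  →  (- 1);  E = (((((- 1) * (1 + 0)) + 0) * 1) + 0)
2. [add_zero →] (((((- 1) * (1 + 0)) + 0) * 1) + 0)  →  ((((- 1) * (1 + 0)) + 0) * 1)
3. [add_zero →] (1 + 0)  →  1;  E = ((((- 1) * 1) + 0) * 1)
4. [mul_one →] ((- 1) * 1)  →  (- 1);  E = (((- 1) + 0) * 1)
5. [mul_one →] (((- 1) + 0) * 1)  →  ((- 1) + 0)
6. [add_zero →] ((- 1) + 0)  →  (- 1);  cost 2 ≤ 2, done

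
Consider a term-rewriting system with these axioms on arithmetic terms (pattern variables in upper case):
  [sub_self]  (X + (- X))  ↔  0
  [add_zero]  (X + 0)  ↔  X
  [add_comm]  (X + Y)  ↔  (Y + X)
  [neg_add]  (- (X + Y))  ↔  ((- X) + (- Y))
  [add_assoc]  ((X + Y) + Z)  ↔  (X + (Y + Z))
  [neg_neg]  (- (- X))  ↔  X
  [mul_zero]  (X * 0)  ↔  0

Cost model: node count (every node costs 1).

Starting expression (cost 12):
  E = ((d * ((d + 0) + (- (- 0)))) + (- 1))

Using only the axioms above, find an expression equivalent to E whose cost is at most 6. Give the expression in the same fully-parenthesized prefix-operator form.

((d * d) + (- 1))   [cost 6]

step 1: neg_neg (→) rewrites (- (- 0)) into 0, now ((d * ((d + 0) + 0)) + (- 1))
step 2: add_zero (→) rewrites (d + 0) into d, now ((d * (d + 0)) + (- 1))
step 3: add_zero (→) rewrites (d + 0) into d, reaching cost 6 (bound 6)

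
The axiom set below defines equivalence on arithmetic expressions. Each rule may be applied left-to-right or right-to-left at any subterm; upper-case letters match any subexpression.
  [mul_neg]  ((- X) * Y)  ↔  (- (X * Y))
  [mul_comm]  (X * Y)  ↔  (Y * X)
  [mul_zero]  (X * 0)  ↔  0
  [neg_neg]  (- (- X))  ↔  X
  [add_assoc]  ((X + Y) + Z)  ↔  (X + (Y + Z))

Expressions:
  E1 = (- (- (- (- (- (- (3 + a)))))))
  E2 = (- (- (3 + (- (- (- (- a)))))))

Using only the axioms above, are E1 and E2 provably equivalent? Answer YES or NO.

(1) (- (- (3 + a)))  =[neg_neg →]=  (3 + a)    ⊢ (- (- (- (- (3 + a)))))
(2) (- (- (3 + a)))  =[neg_neg →]=  (3 + a)    ⊢ (- (- (3 + a)))
(3) a  =[neg_neg ←]=  (- (- a))    ⊢ (- (- (3 + (- (- a)))))
(4) (- a)  =[neg_neg ←]=  (- (- (- a)))    ⊢ E2

YES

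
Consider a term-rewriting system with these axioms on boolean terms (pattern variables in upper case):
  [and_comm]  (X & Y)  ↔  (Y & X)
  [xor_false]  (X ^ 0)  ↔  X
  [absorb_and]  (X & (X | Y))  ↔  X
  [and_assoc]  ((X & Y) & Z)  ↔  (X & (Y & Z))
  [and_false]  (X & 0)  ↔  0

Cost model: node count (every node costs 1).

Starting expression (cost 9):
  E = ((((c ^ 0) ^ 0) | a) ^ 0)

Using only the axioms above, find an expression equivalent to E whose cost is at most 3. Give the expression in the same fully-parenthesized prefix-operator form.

(c | a)   [cost 3]

step 1: xor_false (→) rewrites ((c ^ 0) ^ 0) into (c ^ 0), now (((c ^ 0) | a) ^ 0)
step 2: xor_false (→) rewrites (c ^ 0) into c, now ((c | a) ^ 0)
step 3: xor_false (→) rewrites ((c | a) ^ 0) into (c | a), reaching cost 3 (bound 3)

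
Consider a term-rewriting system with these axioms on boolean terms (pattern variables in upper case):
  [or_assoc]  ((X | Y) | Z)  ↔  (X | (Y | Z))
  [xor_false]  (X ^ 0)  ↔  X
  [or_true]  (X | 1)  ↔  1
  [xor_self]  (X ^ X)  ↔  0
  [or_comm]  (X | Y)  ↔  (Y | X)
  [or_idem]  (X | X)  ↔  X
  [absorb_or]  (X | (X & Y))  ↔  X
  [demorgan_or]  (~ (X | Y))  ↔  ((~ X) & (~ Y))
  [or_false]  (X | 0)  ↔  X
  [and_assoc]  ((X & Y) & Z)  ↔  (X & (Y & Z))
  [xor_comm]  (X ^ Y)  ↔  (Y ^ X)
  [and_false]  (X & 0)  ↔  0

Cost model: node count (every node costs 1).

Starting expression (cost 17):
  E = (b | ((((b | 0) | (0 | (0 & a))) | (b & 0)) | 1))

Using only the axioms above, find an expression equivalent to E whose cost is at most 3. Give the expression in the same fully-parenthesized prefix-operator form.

1. [absorb_or →] (0 | (0 & a))  →  0;  E = (b | ((((b | 0) | 0) | (b & 0)) | 1))
2. [or_false →] ((b | 0) | 0)  →  (b | 0);  E = (b | (((b | 0) | (b & 0)) | 1))
3. [and_false →] (b & 0)  →  0;  E = (b | (((b | 0) | 0) | 1))
4. [or_false →] ((b | 0) | 0)  →  (b | 0);  E = (b | ((b | 0) | 1))
5. [or_false →] (b | 0)  →  b;  E = (b | (b | 1))
6. [or_true →] (b | 1)  →  1;  cost 3 ≤ 3, done

(b | 1)   [cost 3]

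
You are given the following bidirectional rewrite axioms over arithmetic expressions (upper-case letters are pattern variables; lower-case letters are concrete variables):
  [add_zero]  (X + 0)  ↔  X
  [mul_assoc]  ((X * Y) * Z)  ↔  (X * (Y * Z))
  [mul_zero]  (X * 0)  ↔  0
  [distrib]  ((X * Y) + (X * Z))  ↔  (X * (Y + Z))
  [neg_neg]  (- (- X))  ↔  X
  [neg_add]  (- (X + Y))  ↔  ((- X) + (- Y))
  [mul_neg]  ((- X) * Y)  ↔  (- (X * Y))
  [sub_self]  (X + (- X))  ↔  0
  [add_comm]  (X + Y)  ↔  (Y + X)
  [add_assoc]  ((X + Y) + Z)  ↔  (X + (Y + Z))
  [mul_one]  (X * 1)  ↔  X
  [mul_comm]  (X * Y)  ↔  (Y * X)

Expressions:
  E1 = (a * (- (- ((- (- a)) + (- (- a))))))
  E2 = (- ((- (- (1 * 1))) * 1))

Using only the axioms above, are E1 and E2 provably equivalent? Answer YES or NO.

NO

Every axiom is a valid identity, so a rewrite proof would force E1 and E2 to agree under every assignment.
At a=0: E1 = 0 but E2 = -1; they differ, so no derivation exists.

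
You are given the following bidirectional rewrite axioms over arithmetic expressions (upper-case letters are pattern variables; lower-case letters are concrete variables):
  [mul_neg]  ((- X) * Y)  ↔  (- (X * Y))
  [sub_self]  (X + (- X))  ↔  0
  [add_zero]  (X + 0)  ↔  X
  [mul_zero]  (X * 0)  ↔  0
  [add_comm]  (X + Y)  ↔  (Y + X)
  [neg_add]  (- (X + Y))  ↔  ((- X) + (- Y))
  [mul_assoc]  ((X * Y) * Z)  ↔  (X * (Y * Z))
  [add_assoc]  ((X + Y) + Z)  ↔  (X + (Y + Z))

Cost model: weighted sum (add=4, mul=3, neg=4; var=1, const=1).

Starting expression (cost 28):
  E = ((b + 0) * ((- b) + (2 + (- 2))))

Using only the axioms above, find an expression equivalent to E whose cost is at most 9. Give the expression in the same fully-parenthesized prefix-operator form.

(1) (2 + (- 2))  =[sub_self →]=  0    ⊢ ((b + 0) * ((- b) + 0))
(2) (b + 0)  =[add_zero →]=  b    ⊢ (b * ((- b) + 0))
(3) ((- b) + 0)  =[add_zero →]=  (- b)    ⊢ cost 9, within 9

(b * (- b))   [cost 9]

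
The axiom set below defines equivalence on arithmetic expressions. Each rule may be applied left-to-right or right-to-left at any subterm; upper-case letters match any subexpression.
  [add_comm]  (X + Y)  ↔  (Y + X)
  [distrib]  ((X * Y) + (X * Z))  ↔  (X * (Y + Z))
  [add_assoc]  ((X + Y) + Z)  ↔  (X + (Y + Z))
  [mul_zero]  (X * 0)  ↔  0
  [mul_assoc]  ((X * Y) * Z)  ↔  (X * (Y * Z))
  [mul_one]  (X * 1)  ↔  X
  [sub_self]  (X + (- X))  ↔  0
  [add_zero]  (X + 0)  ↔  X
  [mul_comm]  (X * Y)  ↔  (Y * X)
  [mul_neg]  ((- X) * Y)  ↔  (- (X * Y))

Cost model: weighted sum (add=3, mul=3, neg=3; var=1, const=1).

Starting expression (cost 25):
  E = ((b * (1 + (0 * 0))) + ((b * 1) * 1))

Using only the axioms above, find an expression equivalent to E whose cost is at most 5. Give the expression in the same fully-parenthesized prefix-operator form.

(1) (0 * 0)  =[mul_zero →]=  0    ⊢ ((b * (1 + 0)) + ((b * 1) * 1))
(2) (1 + 0)  =[add_zero →]=  1    ⊢ ((b * 1) + ((b * 1) * 1))
(3) (b * 1)  =[mul_one →]=  b    ⊢ (b + ((b * 1) * 1))
(4) (b * 1)  =[mul_one →]=  b    ⊢ (b + (b * 1))
(5) (b * 1)  =[mul_one →]=  b    ⊢ cost 5, within 5

(b + b)   [cost 5]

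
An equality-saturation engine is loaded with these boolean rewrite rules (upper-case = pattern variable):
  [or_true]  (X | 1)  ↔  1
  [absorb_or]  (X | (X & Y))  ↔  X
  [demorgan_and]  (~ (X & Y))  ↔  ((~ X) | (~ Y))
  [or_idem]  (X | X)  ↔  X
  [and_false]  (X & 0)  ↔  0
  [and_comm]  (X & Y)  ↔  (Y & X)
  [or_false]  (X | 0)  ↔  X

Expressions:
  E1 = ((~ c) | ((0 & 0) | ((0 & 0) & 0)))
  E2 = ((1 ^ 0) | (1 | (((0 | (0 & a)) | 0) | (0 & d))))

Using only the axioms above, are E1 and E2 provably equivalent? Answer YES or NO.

Every axiom is a valid identity, so a rewrite proof would force E1 and E2 to agree under every assignment.
At a=0, c=1, d=0: E1 = 0 but E2 = 1; they differ, so no derivation exists.

NO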